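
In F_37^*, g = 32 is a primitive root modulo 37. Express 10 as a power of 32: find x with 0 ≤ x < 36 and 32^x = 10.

12

Successive powers of 32 modulo 37:
  32^0=1  32^1=32  32^2=25  32^3=23  32^4=33  32^5=20
  32^6=11  32^7=19  32^8=16  32^9=31  32^10=30  32^11=35
  32^12=10
So 32^12 ≡ 10 (mod 37), giving x = 12.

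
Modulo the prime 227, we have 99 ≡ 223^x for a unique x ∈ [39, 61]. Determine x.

60

Compute 223^39 mod 227 = 153, then multiply by 223 repeatedly:
  223^39=153  223^40=69  223^41=178  223^42=196  223^43=124
  223^44=185  223^45=168  223^46=9  223^47=191  223^48=144
  223^49=105  223^50=34  223^51=91  223^52=90  223^53=94
  223^54=78  223^55=142  223^56=113  223^57=2  223^58=219
  223^59=32  223^60=99
Found 99 at exponent 60.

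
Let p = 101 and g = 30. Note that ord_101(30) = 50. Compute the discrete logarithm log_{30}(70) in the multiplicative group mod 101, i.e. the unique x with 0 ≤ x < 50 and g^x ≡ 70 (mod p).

11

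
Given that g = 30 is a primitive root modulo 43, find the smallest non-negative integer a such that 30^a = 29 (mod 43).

Baby-step giant-step with m = ceil(sqrt(42)) = 7.
Baby table (30^j mod 43 for j=0..6):
  0:1  1:30  2:40  3:39  4:9  5:12  6:16
Giant step factor: 30^(-7) ≡ 37 (mod 43).
Scan 29·37^i mod 43 for i = 0, 1, …:
  i=0: 29   i=1: 41   i=2: 12
Match at i=2, j=5: a = 2·7 + 5 = 19.

19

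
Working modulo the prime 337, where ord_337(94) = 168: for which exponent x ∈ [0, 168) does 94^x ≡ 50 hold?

Baby-step giant-step with m = ceil(sqrt(168)) = 13.
Baby table (94^j mod 337 for j=0..12):
  0:1  1:94  2:74  3:216  4:84  5:145  6:150  7:283
  8:316  9:48  10:131  11:182  12:258
Giant step factor: 94^(-13) ≡ 28 (mod 337).
Scan 50·28^i mod 337 for i = 0, 1, …:
  i=0: 50   i=1: 52   i=2: 108   i=3: 328
  i=4: 85   i=5: 21   i=6: 251   i=7: 288
  i=8: 313   i=9: 2   i=10: 56   i=11: 220
  i=12: 94
Match at i=12, j=1: x = 12·13 + 1 = 157.

157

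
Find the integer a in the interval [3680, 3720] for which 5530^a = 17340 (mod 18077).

Compute 5530^3680 mod 18077 = 8772, then multiply by 5530 repeatedly:
  5530^3680=8772  5530^3681=8569  5530^3682=6753  5530^3683=15085  5530^3684=12772
  5530^3685=2321  5530^3686=460  5530^3687=13020  5530^3688=17986  5530^3689=2926
  5530^3690=1865  5530^3691=9560  5530^3692=9652  5530^3693=12256  5530^3694=5007
  5530^3695=12823  5530^3696=13196  5530^3697=15108  5530^3698=13423  5530^3699=5028
  5530^3700=2414  5530^3701=8594  5530^3702=387  5530^3703=7024  5530^3704=13324
  5530^3705=17945  5530^3706=11197  5530^3707=5685  5530^3708=2147  5530^3709=14398
  5530^3710=9832  5530^3711=13421  5530^3712=12045  5530^3713=13182  5530^3714=9996
  5530^3715=16491  5530^3716=14842  5530^3717=6680  5530^3718=9089  5530^3719=8110
  5530^3720=17340
Found 17340 at exponent 3720.

3720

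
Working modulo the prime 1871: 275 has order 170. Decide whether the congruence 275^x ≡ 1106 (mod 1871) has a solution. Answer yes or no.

yes

1106 ∈ ⟨275⟩ iff 1106^170 ≡ 1 (mod 1871), since |⟨275⟩| = 170.
1106^170 mod 1871 = 1.
Since 1 = 1, 1106 lies in the subgroup.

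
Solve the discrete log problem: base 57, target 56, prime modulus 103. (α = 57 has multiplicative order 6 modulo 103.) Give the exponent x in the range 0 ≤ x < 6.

2

Successive powers of 57 modulo 103:
  57^0=1  57^1=57  57^2=56
So 57^2 ≡ 56 (mod 103), giving x = 2.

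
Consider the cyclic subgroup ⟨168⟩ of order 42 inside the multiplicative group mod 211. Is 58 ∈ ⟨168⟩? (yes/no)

yes

58 ∈ ⟨168⟩ iff 58^42 ≡ 1 (mod 211), since |⟨168⟩| = 42.
58^42 mod 211 = 1.
Since 1 = 1, 58 lies in the subgroup.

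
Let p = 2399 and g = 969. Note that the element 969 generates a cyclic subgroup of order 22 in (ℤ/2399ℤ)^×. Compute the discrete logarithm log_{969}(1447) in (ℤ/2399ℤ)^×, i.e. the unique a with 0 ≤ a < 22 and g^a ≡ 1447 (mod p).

Successive powers of 969 modulo 2399:
  969^0=1  969^1=969  969^2=952  969^3=1272  969^4=1881  969^5=1848
  969^6=1058  969^7=829  969^8=2035  969^9=2336  969^10=1327  969^11=2398
  969^12=1430  969^13=1447
So 969^13 ≡ 1447 (mod 2399), giving a = 13.

13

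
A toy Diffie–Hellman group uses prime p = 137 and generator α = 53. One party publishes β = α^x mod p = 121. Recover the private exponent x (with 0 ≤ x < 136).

60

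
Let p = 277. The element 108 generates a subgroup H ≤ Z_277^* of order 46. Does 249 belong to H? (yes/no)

249 ∈ ⟨108⟩ iff 249^46 ≡ 1 (mod 277), since |⟨108⟩| = 46.
249^46 mod 277 = 160.
Since 160 ≠ 1, 249 does not lie in the subgroup.

no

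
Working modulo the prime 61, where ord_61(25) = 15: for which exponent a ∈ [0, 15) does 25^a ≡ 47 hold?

10

Successive powers of 25 modulo 61:
  25^0=1  25^1=25  25^2=15  25^3=9  25^4=42  25^5=13
  25^6=20  25^7=12  25^8=56  25^9=58  25^10=47
So 25^10 ≡ 47 (mod 61), giving a = 10.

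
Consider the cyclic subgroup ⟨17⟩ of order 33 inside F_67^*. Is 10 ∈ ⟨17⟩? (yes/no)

10 ∈ ⟨17⟩ iff 10^33 ≡ 1 (mod 67), since |⟨17⟩| = 33.
10^33 mod 67 = 1.
Since 1 = 1, 10 lies in the subgroup.

yes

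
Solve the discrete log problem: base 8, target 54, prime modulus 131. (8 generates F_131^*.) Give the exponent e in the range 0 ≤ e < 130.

Successive powers of 8 modulo 131:
  8^0=1  8^1=8  8^2=64  8^3=119  8^4=35  8^5=18
  8^6=13  8^7=104  8^8=46  8^9=106  8^10=62  8^11=103
  8^12=38  8^13=42  8^14=74  8^15=68  8^16=20  8^17=29
  8^18=101  8^19=22  8^20=45  8^21=98  8^22=129  8^23=115
  8^24=3  8^25=24  8^26=61  8^27=95  8^28=105  8^29=54
So 8^29 ≡ 54 (mod 131), giving e = 29.

29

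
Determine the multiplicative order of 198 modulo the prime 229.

The order of 198 must divide p − 1 = 228 = 2^2 · 3 · 19.
Divisors: 1, 2, 3, 4, 6, 12, 19, 38, 57, 76, 114, 228.
Check each in increasing order: 198^1 ≡ 198;  198^2 ≡ 45;  198^3 ≡ 208;  198^4 ≡ 193;  198^6 ≡ 212;  198^12 ≡ 60;  198^19 ≡ 18;  198^38 ≡ 95;  198^57 ≡ 107;  198^76 ≡ 94;  198^114 ≡ 228;  198^228 ≡ 1.
Smallest exponent giving 1 is 228.

228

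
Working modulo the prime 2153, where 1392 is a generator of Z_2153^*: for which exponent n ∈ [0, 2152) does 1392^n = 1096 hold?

750

Baby-step giant-step with m = ceil(sqrt(2152)) = 47.
Baby table (1392^j mod 2153 for j=0..46):
  0:1  1:1392  2:2117  3:1560  4:1296  5:1971  6:710  7:93
  8:276  9:958  10:829  11:2113  12:298  13:1440  14:37  15:1985
  16:821  17:1742  18:586  19:1878  20:434  21:1288  22:1600  23:998
  24:531  25:673  26:261  27:1608  28:1369  29:243  30:235  31:2017
  32:152  33:590  34:987  35:290  36:1069  37:325  38:270  39:1218
  40:1045  41:1365  42:1134  43:379  44:83  45:1427  46:1318
Giant step factor: 1392^(-47) ≡ 2031 (mod 2153).
Scan 1096·2031^i mod 2153 for i = 0, 1, …:
  i=0: 1096   i=1: 1927   i=2: 1736   i=3: 1355
  i=4: 471   i=5: 669   i=6: 196   i=7: 1924
  i=8: 2102   i=9: 1916     …   i=14: 1806
  i=15: 1427
Match at i=15, j=45: n = 15·47 + 45 = 750.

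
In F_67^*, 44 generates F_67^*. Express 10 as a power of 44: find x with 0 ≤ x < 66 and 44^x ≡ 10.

10

Successive powers of 44 modulo 67:
  44^0=1  44^1=44  44^2=60  44^3=27  44^4=49  44^5=12
  44^6=59  44^7=50  44^8=56  44^9=52  44^10=10
So 44^10 ≡ 10 (mod 67), giving x = 10.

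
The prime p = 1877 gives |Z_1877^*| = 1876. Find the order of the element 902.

469

The order of 902 must divide p − 1 = 1876 = 2^2 · 7 · 67.
Divisors: 1, 2, 4, 7, 14, 28, 67, 134, 268, 469, 938, 1876.
Check each in increasing order: 902^1 ≡ 902;  902^2 ≡ 863;  902^4 ≡ 1477;  902^7 ≡ 1376;  902^14 ≡ 1360;  902^28 ≡ 755;  902^67 ≡ 665;  902^134 ≡ 1130;  902^268 ≡ 540;  902^469 ≡ 1.
Smallest exponent giving 1 is 469.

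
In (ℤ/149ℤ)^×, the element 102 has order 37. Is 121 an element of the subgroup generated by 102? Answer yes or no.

121 ∈ ⟨102⟩ iff 121^37 ≡ 1 (mod 149), since |⟨102⟩| = 37.
121^37 mod 149 = 148.
Since 148 ≠ 1, 121 does not lie in the subgroup.

no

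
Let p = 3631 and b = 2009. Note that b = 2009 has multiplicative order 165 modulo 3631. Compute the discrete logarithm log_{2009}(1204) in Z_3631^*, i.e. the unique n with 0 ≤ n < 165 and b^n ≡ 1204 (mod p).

33

Baby-step giant-step with m = ceil(sqrt(165)) = 13.
Baby table (2009^j mod 3631 for j=0..12):
  0:1  1:2009  2:2040  3:2592  4:474  5:944  6:1114  7:1330
  8:3185  9:843  10:1541  11:2257  12:2825
Giant step factor: 2009^(-13) ≡ 190 (mod 3631).
Scan 1204·190^i mod 3631 for i = 0, 1, …:
  i=0: 1204   i=1: 7   i=2: 1330
Match at i=2, j=7: n = 2·13 + 7 = 33.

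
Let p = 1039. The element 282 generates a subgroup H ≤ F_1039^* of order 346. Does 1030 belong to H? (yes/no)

no

1030 ∈ ⟨282⟩ iff 1030^346 ≡ 1 (mod 1039), since |⟨282⟩| = 346.
1030^346 mod 1039 = 898.
Since 898 ≠ 1, 1030 does not lie in the subgroup.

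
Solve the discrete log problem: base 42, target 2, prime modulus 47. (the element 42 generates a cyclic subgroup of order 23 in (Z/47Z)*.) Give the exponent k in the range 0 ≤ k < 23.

Successive powers of 42 modulo 47:
  42^0=1  42^1=42  42^2=25  42^3=16  42^4=14  42^5=24
  42^6=21  42^7=36  42^8=8  42^9=7  42^10=12  42^11=34
  42^12=18  42^13=4  42^14=27  42^15=6  42^16=17  42^17=9
  42^18=2
So 42^18 ≡ 2 (mod 47), giving k = 18.

18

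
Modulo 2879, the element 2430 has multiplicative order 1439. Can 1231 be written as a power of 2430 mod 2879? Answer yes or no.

1231 ∈ ⟨2430⟩ iff 1231^1439 ≡ 1 (mod 2879), since |⟨2430⟩| = 1439.
1231^1439 mod 2879 = 1.
Since 1 = 1, 1231 lies in the subgroup.

yes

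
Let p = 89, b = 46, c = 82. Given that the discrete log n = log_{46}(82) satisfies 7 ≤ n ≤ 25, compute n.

Compute 46^7 mod 89 = 15, then multiply by 46 repeatedly:
  46^7=15  46^8=67  46^9=56  46^10=84  46^11=37
  46^12=11  46^13=61  46^14=47  46^15=26  46^16=39
  46^17=14  46^18=21  46^19=76  46^20=25  46^21=82
Found 82 at exponent 21.

21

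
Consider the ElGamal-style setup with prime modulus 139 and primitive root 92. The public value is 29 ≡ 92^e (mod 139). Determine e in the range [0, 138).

8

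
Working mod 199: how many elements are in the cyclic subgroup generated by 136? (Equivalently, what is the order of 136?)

The order of 136 must divide p − 1 = 198 = 2 · 3^2 · 11.
Divisors: 1, 2, 3, 6, 9, 11, 18, 22, 33, 66, 99, 198.
Check each in increasing order: 136^1 ≡ 136;  136^2 ≡ 188;  136^3 ≡ 96;  136^6 ≡ 62;  136^9 ≡ 181;  136^11 ≡ 198;  136^18 ≡ 125;  136^22 ≡ 1.
Smallest exponent giving 1 is 22.

22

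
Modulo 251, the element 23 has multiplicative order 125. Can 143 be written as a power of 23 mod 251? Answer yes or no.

143 ∈ ⟨23⟩ iff 143^125 ≡ 1 (mod 251), since |⟨23⟩| = 125.
143^125 mod 251 = 250.
Since 250 ≠ 1, 143 does not lie in the subgroup.

no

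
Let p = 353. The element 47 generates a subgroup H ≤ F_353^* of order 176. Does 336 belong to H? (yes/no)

yes

336 ∈ ⟨47⟩ iff 336^176 ≡ 1 (mod 353), since |⟨47⟩| = 176.
336^176 mod 353 = 1.
Since 1 = 1, 336 lies in the subgroup.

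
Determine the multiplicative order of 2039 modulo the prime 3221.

The order of 2039 must divide p − 1 = 3220 = 2^2 · 5 · 7 · 23.
Divisors: 1, 2, 4, 5, 7, 10, 14, 20, 23, 28, 35, 46, 70, 92, 115, 140, 161, 230, 322, 460, 644, 805, 1610, 3220.
Check each in increasing order: 2039^1 ≡ 2039;  2039^2 ≡ 2431;  2039^4 ≡ 2447;  2039^5 ≡ 104;  2039^7 ≡ 1586;  2039^10 ≡ 1153;  2039^14 ≡ 3016;  2039^20 ≡ 2357;  2039^23 ≡ 497;  2039^28 ≡ 152;  2039^35 ≡ 2718;  2039^46 ≡ 2213;  2039^70 ≡ 1771;  2039^92 ≡ 1449;  2039^115 ≡ 1870;  2039^140 ≡ 2408;  2039^161 ≡ 2546;  2039^230 ≡ 2115;  2039^322 ≡ 1464;  2039^460 ≡ 2477;  2039^644 ≡ 1331;  2039^805 ≡ 234;  2039^1610 ≡ 3220;  2039^3220 ≡ 1.
Smallest exponent giving 1 is 3220.

3220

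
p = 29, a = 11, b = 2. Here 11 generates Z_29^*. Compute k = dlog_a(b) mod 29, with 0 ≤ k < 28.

9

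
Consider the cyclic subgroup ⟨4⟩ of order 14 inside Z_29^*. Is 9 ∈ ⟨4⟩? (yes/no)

9 ∈ ⟨4⟩ iff 9^14 ≡ 1 (mod 29), since |⟨4⟩| = 14.
9^14 mod 29 = 1.
Since 1 = 1, 9 lies in the subgroup.

yes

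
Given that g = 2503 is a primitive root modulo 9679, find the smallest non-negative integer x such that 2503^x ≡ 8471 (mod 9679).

Baby-step giant-step with m = ceil(sqrt(9678)) = 99.
Baby table (2503^j mod 9679 for j=0..98):
  0:1  1:2503  2:2696  3:1825  4:9166  5:3268  6:1049  7:2638
  8:1836  9:7662  10:3887  11:1766  12:6674  13:8747  14:9522  15:3868
  16:2604  17:3845  18:3109  19:9590  20:9529  21:2031  22:2118  23:6941
  24:9197  25:3429  26:7193  27:1139  28:5291  29:2501  30:7369  31:6112
  32:5516  33:4294  34:4192  35:540  36:6239  37:3990  38:7921  39:3671
  40:3142  41:5078  42:1707  43:4182  44:4547  45:8316  46:5098  47:3372
  48:28  49:2331  50:7735  51:2705  52:4994  53:4393  54:335  55:6111
  56:3013  57:1598  58:2367  59:1053  60:2971  61:2941  62:5283  63:1835
  64:5159  65:1191  66:9620  67:7187  68:5479  69:8473  70:1230  71:768
  72:5862  73:8901  74:7824  75:2855  76:2963  77:2275  78:3073  79:6593
  80:9263  81:4084  82:1228  83:5441  84:470  85:5251  86:8850  87:5998
  88:865  89:6678  90:9080  91:948  92:1489  93:552  94:7238  95:7305
  96:784  97:7194  98:3642
Giant step factor: 2503^(-99) ≡ 6630 (mod 9679).
Scan 8471·6630^i mod 9679 for i = 0, 1, …:
  i=0: 8471   i=1: 5172   i=2: 7342   i=3: 1769
  i=4: 7201   i=5: 5802   i=6: 2914   i=7: 536
  i=8: 1487   i=9: 5588     …   i=21: 7710
  i=22: 2501
Match at i=22, j=29: x = 22·99 + 29 = 2207.

2207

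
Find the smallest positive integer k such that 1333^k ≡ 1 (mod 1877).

938

The order of 1333 must divide p − 1 = 1876 = 2^2 · 7 · 67.
Divisors: 1, 2, 4, 7, 14, 28, 67, 134, 268, 469, 938, 1876.
Check each in increasing order: 1333^1 ≡ 1333;  1333^2 ≡ 1247;  1333^4 ≡ 853;  1333^7 ≡ 1164;  1333^14 ≡ 1579;  1333^28 ≡ 585;  1333^67 ≡ 1227;  1333^134 ≡ 175;  1333^268 ≡ 593;  1333^469 ≡ 1876;  1333^938 ≡ 1.
Smallest exponent giving 1 is 938.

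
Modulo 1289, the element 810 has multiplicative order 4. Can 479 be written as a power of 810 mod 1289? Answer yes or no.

yes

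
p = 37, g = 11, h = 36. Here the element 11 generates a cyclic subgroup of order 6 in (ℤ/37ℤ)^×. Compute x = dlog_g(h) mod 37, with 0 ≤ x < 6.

3

Successive powers of 11 modulo 37:
  11^0=1  11^1=11  11^2=10  11^3=36
So 11^3 ≡ 36 (mod 37), giving x = 3.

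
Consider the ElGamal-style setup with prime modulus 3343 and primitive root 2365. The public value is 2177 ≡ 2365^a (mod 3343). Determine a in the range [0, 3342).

Baby-step giant-step with m = ceil(sqrt(3342)) = 58.
Baby table (2365^j mod 3343 for j=0..57):
  0:1  1:2365  2:386  3:251  4:1904  5:3282  6:2827  7:3198
  8:1404  9:861  10:378  11:1389  12:2159  13:1274  14:967  15:343
  16:2189  17:2021  18:2518  19:1187  20:2478  21:191  22:410  23:180
  24:1139  25:2620  26:1721  27:1734  28:2392  29:724  30:644  31:1995
  32:1202  33:1180  34:2638  35:832  36:1996  37:224  38:1566  39:2889
  40:2736  41:1935  42:3051  43:1421  44:950  45:254  46:2313  47:1097
  48:237  49:2224  50:1221  51:2656  52:3286  53:2258  54:1399  55:2408
  56:1791  57:134
Giant step factor: 2365^(-58) ≡ 1149 (mod 3343).
Scan 2177·1149^i mod 3343 for i = 0, 1, …:
  i=0: 2177   i=1: 809   i=2: 187   i=3: 911
  i=4: 380   i=5: 2030   i=6: 2399   i=7: 1819
  i=8: 656   i=9: 1569     …   i=40: 1671
  i=41: 1097
Match at i=41, j=47: a = 41·58 + 47 = 2425.

2425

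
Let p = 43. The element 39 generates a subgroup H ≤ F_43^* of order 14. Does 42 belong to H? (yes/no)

⟨39⟩ has order 14; its elements mod 43 are {1, 2, 4, 8, 11, 16, 21, 22, 27, 32, 35, 39, 41, 42}.
42 is in this set.

yes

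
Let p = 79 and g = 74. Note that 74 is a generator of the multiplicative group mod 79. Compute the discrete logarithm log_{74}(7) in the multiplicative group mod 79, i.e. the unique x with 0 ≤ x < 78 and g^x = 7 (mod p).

43

Baby-step giant-step with m = ceil(sqrt(78)) = 9.
Baby table (74^j mod 79 for j=0..8):
  0:1  1:74  2:25  3:33  4:72  5:35  6:62  7:6
  8:49
Giant step factor: 74^(-9) ≡ 69 (mod 79).
Scan 7·69^i mod 79 for i = 0, 1, …:
  i=0: 7   i=1: 9   i=2: 68   i=3: 31
  i=4: 6
Match at i=4, j=7: x = 4·9 + 7 = 43.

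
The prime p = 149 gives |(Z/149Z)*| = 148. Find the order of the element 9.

74

The order of 9 must divide p − 1 = 148 = 2^2 · 37.
Divisors: 1, 2, 4, 37, 74, 148.
Check each in increasing order: 9^1 ≡ 9;  9^2 ≡ 81;  9^4 ≡ 5;  9^37 ≡ 148;  9^74 ≡ 1.
Smallest exponent giving 1 is 74.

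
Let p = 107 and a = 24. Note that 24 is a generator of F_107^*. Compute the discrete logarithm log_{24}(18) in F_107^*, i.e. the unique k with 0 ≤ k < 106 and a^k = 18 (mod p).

15

Successive powers of 24 modulo 107:
  24^0=1  24^1=24  24^2=41  24^3=21  24^4=76  24^5=5
  24^6=13  24^7=98  24^8=105  24^9=59  24^10=25  24^11=65
  24^12=62  24^13=97  24^14=81  24^15=18
So 24^15 ≡ 18 (mod 107), giving k = 15.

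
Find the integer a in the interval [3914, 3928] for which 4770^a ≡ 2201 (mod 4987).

Compute 4770^3914 mod 4987 = 4511, then multiply by 4770 repeatedly:
  4770^3914=4511  4770^3915=3552  4770^3916=2201
Found 2201 at exponent 3916.

3916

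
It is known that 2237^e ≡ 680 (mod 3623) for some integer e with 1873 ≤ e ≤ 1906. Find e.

1899

Compute 2237^1873 mod 3623 = 1934, then multiply by 2237 repeatedly:
  2237^1873=1934  2237^1874=496  2237^1875=914  2237^1876=1246  2237^1877=1215
  2237^1878=705  2237^1879=1080  2237^1880=3042  2237^1881=960  2237^1882=2704
  2237^1883=2061  2237^1884=2001  2237^1885=1832  2237^1886=571  2237^1887=2031
  2237^1888=105  2237^1889=3013  2237^1890=1301  2237^1891=1068  2237^1892=1559
  2237^1893=2157  2237^1894=2996  2237^1895=3125  2237^1896=1858  2237^1897=765
  2237^1898=1249  2237^1899=680
Found 680 at exponent 1899.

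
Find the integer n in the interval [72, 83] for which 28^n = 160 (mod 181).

73

Compute 28^72 mod 181 = 135, then multiply by 28 repeatedly:
  28^72=135  28^73=160
Found 160 at exponent 73.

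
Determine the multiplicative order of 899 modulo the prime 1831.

1830

The order of 899 must divide p − 1 = 1830 = 2 · 3 · 5 · 61.
Divisors: 1, 2, 3, 5, 6, 10, 15, 30, 61, 122, 183, 305, 366, 610, 915, 1830.
Check each in increasing order: 899^1 ≡ 899;  899^2 ≡ 730;  899^3 ≡ 772;  899^5 ≡ 1443;  899^6 ≡ 909;  899^10 ≡ 402;  899^15 ≡ 1490;  899^30 ≡ 928;  899^61 ≡ 855;  899^122 ≡ 456;  899^183 ≡ 1708;  899^305 ≡ 673;  899^366 ≡ 481;  899^610 ≡ 672;  899^915 ≡ 1830;  899^1830 ≡ 1.
Smallest exponent giving 1 is 1830.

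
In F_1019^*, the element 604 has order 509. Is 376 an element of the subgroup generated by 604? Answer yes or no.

376 ∈ ⟨604⟩ iff 376^509 ≡ 1 (mod 1019), since |⟨604⟩| = 509.
376^509 mod 1019 = 1.
Since 1 = 1, 376 lies in the subgroup.

yes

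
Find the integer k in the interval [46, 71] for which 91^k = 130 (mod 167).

66

Compute 91^46 mod 167 = 2, then multiply by 91 repeatedly:
  91^46=2  91^47=15  91^48=29  91^49=134  91^50=3
  91^51=106  91^52=127  91^53=34  91^54=88  91^55=159
  91^56=107  91^57=51  91^58=132  91^59=155  91^60=77
  91^61=160  91^62=31  91^63=149  91^64=32  91^65=73
  91^66=130
Found 130 at exponent 66.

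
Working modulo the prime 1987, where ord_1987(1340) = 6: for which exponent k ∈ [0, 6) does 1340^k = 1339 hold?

2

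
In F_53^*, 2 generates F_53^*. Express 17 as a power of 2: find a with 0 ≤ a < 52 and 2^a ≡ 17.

Baby-step giant-step with m = ceil(sqrt(52)) = 8.
Baby table (2^j mod 53 for j=0..7):
  0:1  1:2  2:4  3:8  4:16  5:32  6:11  7:22
Giant step factor: 2^(-8) ≡ 47 (mod 53).
Scan 17·47^i mod 53 for i = 0, 1, …:
  i=0: 17   i=1: 4
Match at i=1, j=2: a = 1·8 + 2 = 10.

10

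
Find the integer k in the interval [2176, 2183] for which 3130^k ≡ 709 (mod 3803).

Compute 3130^2176 mod 3803 = 3469, then multiply by 3130 repeatedly:
  3130^2176=3469  3130^2177=405  3130^2178=1251  3130^2179=2343  3130^2180=1406
  3130^2181=709
Found 709 at exponent 2181.

2181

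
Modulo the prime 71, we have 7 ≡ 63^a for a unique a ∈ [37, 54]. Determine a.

Compute 63^37 mod 71 = 7, then multiply by 63 repeatedly:
  63^37=7
Found 7 at exponent 37.

37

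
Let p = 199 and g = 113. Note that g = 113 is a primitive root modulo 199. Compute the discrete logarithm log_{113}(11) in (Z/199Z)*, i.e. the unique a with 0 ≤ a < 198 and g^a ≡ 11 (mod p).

27

Successive powers of 113 modulo 199:
  113^0=1  113^1=113  113^2=33  113^3=147  113^4=94  113^5=75
  113^6=117  113^7=87  113^8=80  113^9=85  113^10=53  113^11=19
  113^12=157  113^13=30  113^14=7  113^15=194  113^16=32  113^17=34
  113^18=61  113^19=127  113^20=23  113^21=12  113^22=162  113^23=197
  113^24=172  113^25=133  113^26=104  113^27=11
So 113^27 ≡ 11 (mod 199), giving a = 27.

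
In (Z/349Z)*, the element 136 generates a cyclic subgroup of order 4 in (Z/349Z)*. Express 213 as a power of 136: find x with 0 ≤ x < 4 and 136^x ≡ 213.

3

Successive powers of 136 modulo 349:
  136^0=1  136^1=136  136^2=348  136^3=213
So 136^3 ≡ 213 (mod 349), giving x = 3.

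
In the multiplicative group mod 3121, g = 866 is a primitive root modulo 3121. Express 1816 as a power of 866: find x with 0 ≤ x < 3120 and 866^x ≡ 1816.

663

Baby-step giant-step with m = ceil(sqrt(3120)) = 56.
Baby table (866^j mod 3121 for j=0..55):
  0:1  1:866  2:916  3:522  4:2628  5:639  6:957  7:1697
  8:2732  9:194  10:2591  11:2928  12:1396  13:1109  14:2247  15:1519
  16:1513  17:2559  18:184  19:173  20:10  21:2418  22:2918  23:2099
  24:1312  25:148  26:207  27:1365  28:2352  29:1940  30:942  31:1191
  32:1476  33:1727  34:623  35:2706  36:2646  37:622  38:1840  39:1730
  40:100  41:2333  42:1091  43:2264  44:636  45:1480  46:2070  47:1166
  48:1673  49:674  50:57  51:2547  52:2276  53:1665  54:3109  55:2092
Giant step factor: 866^(-56) ≡ 1663 (mod 3121).
Scan 1816·1663^i mod 3121 for i = 0, 1, …:
  i=0: 1816   i=1: 2001   i=2: 677   i=3: 2291
  i=4: 2313   i=5: 1447   i=6: 70   i=7: 933
  i=8: 442   i=9: 1611   i=10: 1275   i=11: 1166
Match at i=11, j=47: x = 11·56 + 47 = 663.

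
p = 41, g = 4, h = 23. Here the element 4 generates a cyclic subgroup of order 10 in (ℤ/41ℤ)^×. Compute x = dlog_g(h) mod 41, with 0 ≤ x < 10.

Successive powers of 4 modulo 41:
  4^0=1  4^1=4  4^2=16  4^3=23
So 4^3 ≡ 23 (mod 41), giving x = 3.

3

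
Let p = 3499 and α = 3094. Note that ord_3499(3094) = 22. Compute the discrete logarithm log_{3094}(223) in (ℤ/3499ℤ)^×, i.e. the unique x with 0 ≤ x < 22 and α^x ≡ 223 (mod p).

Successive powers of 3094 modulo 3499:
  3094^0=1  3094^1=3094  3094^2=3071  3094^3=1889  3094^4=1236  3094^5=3276
  3094^6=2840  3094^7=971  3094^8=2132  3094^9=793  3094^10=743  3094^11=3498
  3094^12=405  3094^13=428  3094^14=1610  3094^15=2263  3094^16=223
So 3094^16 ≡ 223 (mod 3499), giving x = 16.

16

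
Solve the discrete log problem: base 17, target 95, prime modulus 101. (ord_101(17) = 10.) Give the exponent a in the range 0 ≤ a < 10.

4

Successive powers of 17 modulo 101:
  17^0=1  17^1=17  17^2=87  17^3=65  17^4=95
So 17^4 ≡ 95 (mod 101), giving a = 4.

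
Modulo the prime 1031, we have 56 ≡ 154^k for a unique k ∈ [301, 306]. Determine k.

Compute 154^301 mod 1031 = 56, then multiply by 154 repeatedly:
  154^301=56
Found 56 at exponent 301.

301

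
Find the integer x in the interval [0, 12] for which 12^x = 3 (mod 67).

9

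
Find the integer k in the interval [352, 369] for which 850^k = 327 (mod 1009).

358

Compute 850^352 mod 1009 = 955, then multiply by 850 repeatedly:
  850^352=955  850^353=514  850^354=3  850^355=532  850^356=168
  850^357=531  850^358=327
Found 327 at exponent 358.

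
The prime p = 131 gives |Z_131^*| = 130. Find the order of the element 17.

The order of 17 must divide p − 1 = 130 = 2 · 5 · 13.
Divisors: 1, 2, 5, 10, 13, 26, 65, 130.
Check each in increasing order: 17^1 ≡ 17;  17^2 ≡ 27;  17^5 ≡ 79;  17^10 ≡ 84;  17^13 ≡ 42;  17^26 ≡ 61;  17^65 ≡ 130;  17^130 ≡ 1.
Smallest exponent giving 1 is 130.

130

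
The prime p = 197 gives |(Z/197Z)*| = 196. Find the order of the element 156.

49

The order of 156 must divide p − 1 = 196 = 2^2 · 7^2.
Divisors: 1, 2, 4, 7, 14, 28, 49, 98, 196.
Check each in increasing order: 156^1 ≡ 156;  156^2 ≡ 105;  156^4 ≡ 190;  156^7 ≡ 191;  156^14 ≡ 36;  156^28 ≡ 114;  156^49 ≡ 1.
Smallest exponent giving 1 is 49.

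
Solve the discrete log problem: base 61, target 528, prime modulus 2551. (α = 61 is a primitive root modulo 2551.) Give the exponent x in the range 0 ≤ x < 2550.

2397

Baby-step giant-step with m = ceil(sqrt(2550)) = 51.
Baby table (61^j mod 2551 for j=0..50):
  0:1  1:61  2:1170  3:2493  4:1564  5:1017  6:813  7:1124
  8:2238  9:1315  10:1134  11:297  12:260  13:554  14:631  15:226
  16:1031  17:1667  18:2198  19:1426  20:252  21:66  22:1475  23:690
  24:1274  25:1184  26:796  27:87  28:205  29:2301  30:56  31:865
  32:1745  33:1854  34:850  35:830  36:2161  37:1720  38:329  39:2212
  40:2280  41:1326  42:1805  43:412  44:2173  45:2452  46:1614  47:1516
  48:640  49:775  50:1357
Giant step factor: 61^(-51) ≡ 2248 (mod 2551).
Scan 528·2248^i mod 2551 for i = 0, 1, …:
  i=0: 528   i=1: 729   i=2: 1050   i=3: 725
  i=4: 2262   i=5: 833   i=6: 150   i=7: 468
  i=8: 1052   i=9: 119     …   i=46: 1145
  i=47: 1
Match at i=47, j=0: x = 47·51 + 0 = 2397.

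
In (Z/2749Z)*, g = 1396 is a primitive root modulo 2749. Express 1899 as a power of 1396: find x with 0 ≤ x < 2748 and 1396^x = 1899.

Baby-step giant-step with m = ceil(sqrt(2748)) = 53.
Baby table (1396^j mod 2749 for j=0..52):
  0:1  1:1396  2:2524  3:2035  4:1143  5:1208  6:1231  7:351
  8:674  9:746  10:2294  11:2588  12:662  13:488  14:2245  15:160
  16:691  17:2486  18:1218  19:1446  20:850  21:1781  22:1180  23:629
  24:1153  25:1423  26:1730  27:1458  28:1108  29:1830  30:859  31:600
  32:1904  33:2450  34:444  35:1299  36:1813  37:1868  38:1676  39:297
  40:2262  41:1900  42:2364  43:1344  44:1406  45:2739  46:2534  47:2250
  48:1642  49:2315  50:1665  51:1435  52:1988
Giant step factor: 1396^(-53) ≡ 1888 (mod 2749).
Scan 1899·1888^i mod 2749 for i = 0, 1, …:
  i=0: 1899   i=1: 616   i=2: 181   i=3: 852
  i=4: 411   i=5: 750   i=6: 265   i=7: 2
  i=8: 1027   i=9: 931     …   i=25: 2215
  i=26: 691
Match at i=26, j=16: x = 26·53 + 16 = 1394.

1394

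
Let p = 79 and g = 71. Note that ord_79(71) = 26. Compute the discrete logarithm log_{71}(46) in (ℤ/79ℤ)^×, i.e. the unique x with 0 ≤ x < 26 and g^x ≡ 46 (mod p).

Successive powers of 71 modulo 79:
  71^0=1  71^1=71  71^2=64  71^3=41  71^4=67  71^5=17
  71^6=22  71^7=61  71^8=65  71^9=33  71^10=52  71^11=58
  71^12=10  71^13=78  71^14=8  71^15=15  71^16=38  71^17=12
  71^18=62  71^19=57  71^20=18  71^21=14  71^22=46
So 71^22 ≡ 46 (mod 79), giving x = 22.

22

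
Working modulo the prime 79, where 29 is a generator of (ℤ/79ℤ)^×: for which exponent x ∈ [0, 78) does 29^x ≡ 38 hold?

60

Baby-step giant-step with m = ceil(sqrt(78)) = 9.
Baby table (29^j mod 79 for j=0..8):
  0:1  1:29  2:51  3:57  4:73  5:63  6:10  7:53
  8:36
Giant step factor: 29^(-9) ≡ 14 (mod 79).
Scan 38·14^i mod 79 for i = 0, 1, …:
  i=0: 38   i=1: 58   i=2: 22   i=3: 71
  i=4: 46   i=5: 12   i=6: 10
Match at i=6, j=6: x = 6·9 + 6 = 60.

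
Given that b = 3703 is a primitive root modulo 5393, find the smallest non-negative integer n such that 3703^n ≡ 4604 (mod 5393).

Baby-step giant-step with m = ceil(sqrt(5392)) = 74.
Baby table (3703^j mod 5393 for j=0..73):
  0:1  1:3703  2:3203  3:1502  4:1723  5:350  6:1730  7:4699
  8:2579  9:4427  10:3854  11:1484  12:5178  13:2019  14:1659  15:650
  16:1672  17:252  18:167  19:3599  20:994  21:2756  22:1912  23:4520
  24:3081  25:2748  26:4646  27:468  28:1851  29:5143  30:1846  31:2807
  32:2010  33:690  34:4181  35:4333  36:924  37:2410  38:4208  39:1847
  40:1117  41:5213  42:2192  43:511  44:4683  45:2654  46:1716  47:1394
  48:881  49:4971  50:1304  51:1977  52:2530  53:949  54:3304  55:3388
  56:1646  57:1048  58:3177  59:2298  60:4733  61:4442  62:76  63:992
  64:743  65:899  66:1516  67:5028  68:2048  69:1186  70:1856  71:2086
  72:1682  73:4924
Giant step factor: 3703^(-74) ≡ 5326 (mod 5393).
Scan 4604·5326^i mod 5393 for i = 0, 1, …:
  i=0: 4604   i=1: 4326   i=2: 1380   i=3: 4614
  i=4: 3656   i=5: 3126   i=6: 885   i=7: 28
  i=8: 3517   i=9: 1653     …   i=67: 3848
  i=68: 1048
Match at i=68, j=57: n = 68·74 + 57 = 5089.

5089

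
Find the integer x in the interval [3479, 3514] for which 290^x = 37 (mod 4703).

3506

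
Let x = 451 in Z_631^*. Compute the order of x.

The order of 451 must divide p − 1 = 630 = 2 · 3^2 · 5 · 7.
Divisors: 1, 2, 3, 5, 6, 7, 9, 10, 14, 15, 18, 21, 30, 35, 42, 45, 63, 70, 90, 105, 126, 210, 315, 630.
Check each in increasing order: 451^1 ≡ 451;  451^2 ≡ 219;  451^3 ≡ 333;  451^5 ≡ 362;  451^6 ≡ 464;  451^7 ≡ 403;  451^9 ≡ 548;  451^10 ≡ 427;  451^14 ≡ 242;  451^15 ≡ 610;  451^18 ≡ 579;  451^21 ≡ 352;  451^30 ≡ 441;  451^35 ≡ 630;  451^42 ≡ 228;  451^45 ≡ 204;  451^63 ≡ 119;  451^70 ≡ 1.
Smallest exponent giving 1 is 70.

70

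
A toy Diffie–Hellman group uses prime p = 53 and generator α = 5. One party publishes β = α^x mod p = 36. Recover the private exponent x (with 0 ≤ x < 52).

Baby-step giant-step with m = ceil(sqrt(52)) = 8.
Baby table (5^j mod 53 for j=0..7):
  0:1  1:5  2:25  3:19  4:42  5:51  6:43  7:3
Giant step factor: 5^(-8) ≡ 46 (mod 53).
Scan 36·46^i mod 53 for i = 0, 1, …:
  i=0: 36   i=1: 13   i=2: 15   i=3: 1
Match at i=3, j=0: x = 3·8 + 0 = 24.

24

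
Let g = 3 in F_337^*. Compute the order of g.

168

The order of 3 must divide p − 1 = 336 = 2^4 · 3 · 7.
Divisors: 1, 2, 3, 4, 6, 7, 8, 12, 14, 16, 21, 24, 28, 42, 48, 56, 84, 112, 168, 336.
Check each in increasing order: 3^1 ≡ 3;  3^2 ≡ 9;  3^3 ≡ 27;  3^4 ≡ 81;  3^6 ≡ 55;  3^7 ≡ 165;  3^8 ≡ 158;  3^12 ≡ 329;  3^14 ≡ 265;  3^16 ≡ 26;  3^21 ≡ 252;  3^24 ≡ 64;  3^28 ≡ 129;  3^42 ≡ 148;  3^48 ≡ 52;  3^56 ≡ 128;  3^84 ≡ 336;  3^112 ≡ 208;  3^168 ≡ 1.
Smallest exponent giving 1 is 168.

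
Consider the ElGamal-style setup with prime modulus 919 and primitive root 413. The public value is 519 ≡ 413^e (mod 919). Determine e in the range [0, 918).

149

Baby-step giant-step with m = ceil(sqrt(918)) = 31.
Baby table (413^j mod 919 for j=0..30):
  0:1  1:413  2:554  3:890  4:889  5:476  6:841  7:870
  8:900  9:424  10:502  11:551  12:570  13:146  14:563  15:12
  16:361  17:215  18:571  19:559  20:198  21:902  22:331  23:691
  24:493  25:510  26:179  27:407  28:833  29:323  30:144
Giant step factor: 413^(-31) ≡ 304 (mod 919).
Scan 519·304^i mod 919 for i = 0, 1, …:
  i=0: 519   i=1: 627   i=2: 375   i=3: 44
  i=4: 510
Match at i=4, j=25: e = 4·31 + 25 = 149.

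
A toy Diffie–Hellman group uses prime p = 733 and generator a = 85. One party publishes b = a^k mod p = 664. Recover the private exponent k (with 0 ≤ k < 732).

365

Baby-step giant-step with m = ceil(sqrt(732)) = 28.
Baby table (85^j mod 733 for j=0..27):
  0:1  1:85  2:628  3:604  4:30  5:351  6:515  7:528
  8:167  9:268  10:57  11:447  12:612  13:710  14:244  15:216
  16:35  17:43  18:723  19:616  20:317  21:557  22:433  23:155
  24:714  25:584  26:529  27:252
Giant step factor: 85^(-28) ≡ 9 (mod 733).
Scan 664·9^i mod 733 for i = 0, 1, …:
  i=0: 664   i=1: 112   i=2: 275   i=3: 276
  i=4: 285   i=5: 366   i=6: 362   i=7: 326
  i=8: 2   i=9: 18   i=10: 162   i=11: 725
  i=12: 661   i=13: 85
Match at i=13, j=1: k = 13·28 + 1 = 365.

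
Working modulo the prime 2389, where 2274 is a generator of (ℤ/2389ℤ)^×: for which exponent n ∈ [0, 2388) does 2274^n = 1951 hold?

436

Baby-step giant-step with m = ceil(sqrt(2388)) = 49.
Baby table (2274^j mod 2389 for j=0..48):
  0:1  1:2274  2:1280  3:918  4:1935  5:2041  6:1796  7:1303
  8:662  9:318  10:1654  11:910  12:466  13:1357  14:1619  15:157
  16:1057  17:284  18:786  19:392  20:311  21:70  22:1506  23:1207
  24:2146  25:1666  26:1919  27:1492  28:428  29:949  30:759  31:1108
  32:1586  33:1563  34:1819  35:1047  36:1434  37:2320  38:768  39:73
  40:1161  41:269  42:122  43:304  44:875  45:2102  46:1948  47:546
  48:1713
Giant step factor: 2274^(-49) ≡ 2291 (mod 2389).
Scan 1951·2291^i mod 2389 for i = 0, 1, …:
  i=0: 1951   i=1: 2311   i=2: 477   i=3: 1034
  i=4: 1395   i=5: 1852   i=6: 68   i=7: 503
  i=8: 875
Match at i=8, j=44: n = 8·49 + 44 = 436.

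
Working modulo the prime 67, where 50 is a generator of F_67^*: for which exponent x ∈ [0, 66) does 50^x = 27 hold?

Baby-step giant-step with m = ceil(sqrt(66)) = 9.
Baby table (50^j mod 67 for j=0..8):
  0:1  1:50  2:21  3:45  4:39  5:7  6:15  7:13
  8:47
Giant step factor: 50^(-9) ≡ 27 (mod 67).
Scan 27·27^i mod 67 for i = 0, 1, …:
  i=0: 27   i=1: 59   i=2: 52   i=3: 64
  i=4: 53   i=5: 24   i=6: 45
Match at i=6, j=3: x = 6·9 + 3 = 57.

57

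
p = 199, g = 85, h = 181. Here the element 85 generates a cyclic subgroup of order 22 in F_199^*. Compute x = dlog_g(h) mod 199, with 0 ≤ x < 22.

Successive powers of 85 modulo 199:
  85^0=1  85^1=85  85^2=61  85^3=11  85^4=139  85^5=74
  85^6=121  85^7=136  85^8=18  85^9=137  85^10=103  85^11=198
  85^12=114  85^13=138  85^14=188  85^15=60  85^16=125  85^17=78
  85^18=63  85^19=181
So 85^19 ≡ 181 (mod 199), giving x = 19.

19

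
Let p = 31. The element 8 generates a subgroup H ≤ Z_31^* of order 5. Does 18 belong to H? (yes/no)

no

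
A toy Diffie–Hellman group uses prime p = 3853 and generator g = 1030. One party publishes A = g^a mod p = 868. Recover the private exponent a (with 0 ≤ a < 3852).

2119

Baby-step giant-step with m = ceil(sqrt(3852)) = 63.
Baby table (1030^j mod 3853 for j=0..62):
  0:1  1:1030  2:1325  3:788  4:2510  5:3790  6:611  7:1291
  8:445  9:3696  10:116  11:37  12:3433  13:2789  14:2185  15:398
  16:1522  17:3342  18:1531  19:1053  20:1897  21:439  22:1369  23:3725
  24:3015  25:3785  26:3167  27:2372  28:358  29:2705  30:431  31:835
  32:831  33:564  34:2970  35:3671  36:1337  37:1589  38:2998  39:1687
  40:3760  41:535  42:71  43:3776  44:1603  45:2006  46:972  47:3233
  48:998  49:3042  50:771  51:412  52:530  53:2627  54:1004  55:1516
  56:1015  57:1287  58:178  59:2249  60:817  61:1556  62:3685
Giant step factor: 1030^(-63) ≡ 1262 (mod 3853).
Scan 868·1262^i mod 3853 for i = 0, 1, …:
  i=0: 868   i=1: 1164   i=2: 975   i=3: 1343
  i=4: 3399   i=5: 1149   i=6: 1310   i=7: 283
  i=8: 2670   i=9: 2018     …   i=32: 2592
  i=33: 3760
Match at i=33, j=40: a = 33·63 + 40 = 2119.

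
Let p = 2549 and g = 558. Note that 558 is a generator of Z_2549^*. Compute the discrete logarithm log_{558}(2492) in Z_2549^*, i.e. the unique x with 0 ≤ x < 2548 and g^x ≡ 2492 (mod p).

1448

Baby-step giant-step with m = ceil(sqrt(2548)) = 51.
Baby table (558^j mod 2549 for j=0..50):
  0:1  1:558  2:386  3:1272  4:1154  5:1584  6:1918  7:2213
  8:1138  9:303  10:840  11:2253  12:517  13:449  14:740  15:2531
  16:152  17:699  18:45  19:2169  20:2076  21:1162  22:950  23:2457
  24:2193  25:174  26:230  27:890  28:2114  29:1974  30:324  31:2362
  32:163  33:1739  34:1742  35:867  36:2025  37:743  38:1656  39:1310
  40:1966  41:958  42:1823  43:183  44:154  45:1815  46:817  47:2164
  48:1835  49:1781  50:2237
Giant step factor: 558^(-51) ≡ 1458 (mod 2549).
Scan 2492·1458^i mod 2549 for i = 0, 1, …:
  i=0: 2492   i=1: 1011   i=2: 716   i=3: 1387
  i=4: 889   i=5: 1270   i=6: 1086   i=7: 459
  i=8: 1384   i=9: 1613     …   i=27: 1963
  i=28: 2076
Match at i=28, j=20: x = 28·51 + 20 = 1448.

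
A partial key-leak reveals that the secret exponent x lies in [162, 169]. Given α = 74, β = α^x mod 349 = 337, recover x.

Compute 74^162 mod 349 = 121, then multiply by 74 repeatedly:
  74^162=121  74^163=229  74^164=194  74^165=47  74^166=337
Found 337 at exponent 166.

166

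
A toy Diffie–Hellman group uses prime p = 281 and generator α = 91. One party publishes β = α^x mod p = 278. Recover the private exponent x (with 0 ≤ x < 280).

Successive powers of 91 modulo 281:
  91^0=1  91^1=91  91^2=132  91^3=210  91^4=2  91^5=182
  91^6=264  91^7=139  91^8=4  91^9=83  91^10=247  91^11=278
So 91^11 ≡ 278 (mod 281), giving x = 11.

11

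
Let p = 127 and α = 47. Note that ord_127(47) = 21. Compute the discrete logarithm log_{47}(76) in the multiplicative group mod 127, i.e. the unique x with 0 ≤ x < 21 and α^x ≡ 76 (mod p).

Successive powers of 47 modulo 127:
  47^0=1  47^1=47  47^2=50  47^3=64  47^4=87  47^5=25
  47^6=32  47^7=107  47^8=76
So 47^8 ≡ 76 (mod 127), giving x = 8.

8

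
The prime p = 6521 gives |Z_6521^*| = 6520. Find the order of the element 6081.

The order of 6081 must divide p − 1 = 6520 = 2^3 · 5 · 163.
Divisors: 1, 2, 4, 5, 8, 10, 20, 40, 163, 326, 652, 815, 1304, 1630, 3260, 6520.
Check each in increasing order: 6081^1 ≡ 6081;  6081^2 ≡ 4491;  6081^4 ≡ 6149;  6081^5 ≡ 655;  6081^8 ≡ 1443;  6081^10 ≡ 5160;  6081^20 ≡ 357;  6081^40 ≡ 3550;  6081^163 ≡ 3148;  6081^326 ≡ 4505;  6081^652 ≡ 1673;  6081^815 ≡ 4157;  6081^1304 ≡ 1420;  6081^1630 ≡ 6520;  6081^3260 ≡ 1.
Smallest exponent giving 1 is 3260.

3260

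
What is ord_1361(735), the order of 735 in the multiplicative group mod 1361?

1360

The order of 735 must divide p − 1 = 1360 = 2^4 · 5 · 17.
Divisors: 1, 2, 4, 5, 8, 10, 16, 17, 20, 34, 40, 68, 80, 85, 136, 170, 272, 340, 680, 1360.
Check each in increasing order: 735^1 ≡ 735;  735^2 ≡ 1269;  735^4 ≡ 298;  735^5 ≡ 1270;  735^8 ≡ 339;  735^10 ≡ 115;  735^16 ≡ 597;  735^17 ≡ 553;  735^20 ≡ 976;  735^34 ≡ 945;  735^40 ≡ 1237;  735^68 ≡ 209;  735^80 ≡ 405;  735^85 ≡ 1253;  735^136 ≡ 129;  735^170 ≡ 776;  735^272 ≡ 309;  735^340 ≡ 614;  735^680 ≡ 1360;  735^1360 ≡ 1.
Smallest exponent giving 1 is 1360.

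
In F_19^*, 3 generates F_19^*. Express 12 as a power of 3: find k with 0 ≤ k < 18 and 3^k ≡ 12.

Successive powers of 3 modulo 19:
  3^0=1  3^1=3  3^2=9  3^3=8  3^4=5  3^5=15
  3^6=7  3^7=2  3^8=6  3^9=18  3^10=16  3^11=10
  3^12=11  3^13=14  3^14=4  3^15=12
So 3^15 ≡ 12 (mod 19), giving k = 15.

15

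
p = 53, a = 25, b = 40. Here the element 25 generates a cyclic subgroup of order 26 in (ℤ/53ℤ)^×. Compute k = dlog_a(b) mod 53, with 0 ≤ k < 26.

Successive powers of 25 modulo 53:
  25^0=1  25^1=25  25^2=42  25^3=43  25^4=15  25^5=4
  25^6=47  25^7=9  25^8=13  25^9=7  25^10=16  25^11=29
  25^12=36  25^13=52  25^14=28  25^15=11  25^16=10  25^17=38
  25^18=49  25^19=6  25^20=44  25^21=40
So 25^21 ≡ 40 (mod 53), giving k = 21.

21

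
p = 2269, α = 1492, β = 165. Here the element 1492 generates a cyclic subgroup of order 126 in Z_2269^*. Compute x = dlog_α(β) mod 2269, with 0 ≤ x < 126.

Successive powers of 1492 modulo 2269:
  1492^0=1  1492^1=1492  1492^2=175  1492^3=165
So 1492^3 ≡ 165 (mod 2269), giving x = 3.

3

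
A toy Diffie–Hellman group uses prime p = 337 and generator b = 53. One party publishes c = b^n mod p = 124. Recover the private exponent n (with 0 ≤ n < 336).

127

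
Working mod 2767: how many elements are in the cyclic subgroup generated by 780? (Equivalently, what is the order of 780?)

The order of 780 must divide p − 1 = 2766 = 2 · 3 · 461.
Divisors: 1, 2, 3, 6, 461, 922, 1383, 2766.
Check each in increasing order: 780^1 ≡ 780;  780^2 ≡ 2427;  780^3 ≡ 432;  780^6 ≡ 1235;  780^461 ≡ 329;  780^922 ≡ 328;  780^1383 ≡ 2766;  780^2766 ≡ 1.
Smallest exponent giving 1 is 2766.

2766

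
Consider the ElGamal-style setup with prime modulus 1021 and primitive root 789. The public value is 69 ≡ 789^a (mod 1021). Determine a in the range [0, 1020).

118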